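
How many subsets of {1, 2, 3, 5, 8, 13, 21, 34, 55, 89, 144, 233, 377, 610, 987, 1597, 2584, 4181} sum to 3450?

30

Starting from the Zeckendorf form and repeatedly splitting a term F_k into F_{k−1} + F_{k−2} (when neither is already used) reaches every representation.
3450 = 2584+610+233+21+2 = 2584+610+233+13+8+2 = 2584+610+144+89+21+2 = … (27 more), for 30 in all.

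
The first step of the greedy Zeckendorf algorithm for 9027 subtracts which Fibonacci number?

6765 ≤ 9027 < 10946, so the largest Fibonacci number not exceeding 9027 is 6765.

6765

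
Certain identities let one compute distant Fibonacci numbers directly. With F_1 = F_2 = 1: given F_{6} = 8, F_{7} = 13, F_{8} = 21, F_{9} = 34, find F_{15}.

610

By the addition formula F_{m+n} = F_m F_{n+1} + F_{m−1} F_n with m=7, n=8: F_{15} = 13·34 + 8·21 = 442 + 168 = 610.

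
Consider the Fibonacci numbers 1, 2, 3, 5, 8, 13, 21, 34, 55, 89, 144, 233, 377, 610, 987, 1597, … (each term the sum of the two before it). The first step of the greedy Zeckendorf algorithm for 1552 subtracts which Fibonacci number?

987

987 ≤ 1552 < 1597, so the largest Fibonacci number not exceeding 1552 is 987.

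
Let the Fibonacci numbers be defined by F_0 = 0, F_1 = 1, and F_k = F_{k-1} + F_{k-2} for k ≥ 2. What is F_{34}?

5702887

Iterating the recurrence up to F_{29} = 514229 and F_{28} = 317811:
F_{30} = F_{29} + F_{28} = 514229 + 317811 = 832040
F_{31} = F_{30} + F_{29} = 832040 + 514229 = 1346269
F_{32} = F_{31} + F_{30} = 1346269 + 832040 = 2178309
F_{33} = F_{32} + F_{31} = 2178309 + 1346269 = 3524578
F_{34} = F_{33} + F_{32} = 3524578 + 2178309 = 5702887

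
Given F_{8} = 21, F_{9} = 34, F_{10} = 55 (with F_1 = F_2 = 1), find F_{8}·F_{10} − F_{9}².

-1

21·55 − 34² = 1155 − 1156 = -1. (Cassini's identity: F_{k−1}F_{k+1} − F_k² = (−1)^k.)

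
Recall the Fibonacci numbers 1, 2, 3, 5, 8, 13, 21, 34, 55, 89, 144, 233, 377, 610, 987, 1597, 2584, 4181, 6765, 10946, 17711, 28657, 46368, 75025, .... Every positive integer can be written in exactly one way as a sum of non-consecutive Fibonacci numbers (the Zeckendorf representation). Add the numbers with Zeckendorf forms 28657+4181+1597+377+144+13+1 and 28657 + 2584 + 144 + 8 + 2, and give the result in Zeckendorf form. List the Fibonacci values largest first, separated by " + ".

The two numbers are 34970 and 31395, so their sum is 66365.
largest Fibonacci ≤ 66365 is 46368; 66365 − 46368 = 19997
largest Fibonacci ≤ 19997 is 17711; 19997 − 17711 = 2286
largest Fibonacci ≤ 2286 is 1597; 2286 − 1597 = 689
largest Fibonacci ≤ 689 is 610; 689 − 610 = 79
largest Fibonacci ≤ 79 is 55; 79 − 55 = 24
largest Fibonacci ≤ 24 is 21; 24 − 21 = 3
largest Fibonacci ≤ 3 is 3; 3 − 3 = 0

46368 + 17711 + 1597 + 610 + 55 + 21 + 3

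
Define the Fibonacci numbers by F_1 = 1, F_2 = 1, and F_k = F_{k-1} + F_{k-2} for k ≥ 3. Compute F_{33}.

Iterating the recurrence up to F_{25} = 75025 and F_{24} = 46368:
F_{26} = F_{25} + F_{24} = 75025 + 46368 = 121393
F_{27} = F_{26} + F_{25} = 121393 + 75025 = 196418
F_{28} = F_{27} + F_{26} = 196418 + 121393 = 317811
F_{29} = F_{28} + F_{27} = 317811 + 196418 = 514229
F_{30} = F_{29} + F_{28} = 514229 + 317811 = 832040
F_{31} = F_{30} + F_{29} = 832040 + 514229 = 1346269
F_{32} = F_{31} + F_{30} = 1346269 + 832040 = 2178309
F_{33} = F_{32} + F_{31} = 2178309 + 1346269 = 3524578

3524578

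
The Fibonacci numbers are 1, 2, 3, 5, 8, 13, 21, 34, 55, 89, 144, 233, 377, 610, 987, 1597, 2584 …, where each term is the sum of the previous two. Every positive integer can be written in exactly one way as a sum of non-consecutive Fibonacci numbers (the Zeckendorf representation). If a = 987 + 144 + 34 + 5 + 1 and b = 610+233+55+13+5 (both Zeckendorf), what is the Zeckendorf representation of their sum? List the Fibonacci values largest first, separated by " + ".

1597 + 377 + 89 + 21 + 3

The two numbers are 1171 and 916, so their sum is 2087.
1597 ≤ 2087 < 2584, so take 1597; remainder 490
377 ≤ 490 < 610, so take 377; remainder 113
89 ≤ 113 < 144, so take 89; remainder 24
21 ≤ 24 < 34, so take 21; remainder 3
3 ≤ 3 < 5, so take 3; remainder 0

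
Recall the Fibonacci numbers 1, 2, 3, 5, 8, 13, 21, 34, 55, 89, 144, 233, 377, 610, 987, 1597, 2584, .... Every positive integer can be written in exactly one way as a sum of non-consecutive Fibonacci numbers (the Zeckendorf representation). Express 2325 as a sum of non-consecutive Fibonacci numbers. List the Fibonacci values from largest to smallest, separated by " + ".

1597 ≤ 2325 < 2584, so take 1597; remainder 728
610 ≤ 728 < 987, so take 610; remainder 118
89 ≤ 118 < 144, so take 89; remainder 29
21 ≤ 29 < 34, so take 21; remainder 8
8 ≤ 8 < 13, so take 8; remainder 0
So 2325 = 1597 + 610 + 89 + 21 + 8, with no two terms consecutive in the sequence.

1597 + 610 + 89 + 21 + 8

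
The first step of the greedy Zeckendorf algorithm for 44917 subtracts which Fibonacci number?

28657

28657 ≤ 44917 < 46368, so the largest Fibonacci number not exceeding 44917 is 28657.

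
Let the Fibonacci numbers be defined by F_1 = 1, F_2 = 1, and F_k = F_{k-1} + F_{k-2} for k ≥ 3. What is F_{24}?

Iterating the recurrence up to F_{17} = 1597 and F_{16} = 987:
F_{18} = F_{17} + F_{16} = 1597 + 987 = 2584
F_{19} = F_{18} + F_{17} = 2584 + 1597 = 4181
F_{20} = F_{19} + F_{18} = 4181 + 2584 = 6765
F_{21} = F_{20} + F_{19} = 6765 + 4181 = 10946
F_{22} = F_{21} + F_{20} = 10946 + 6765 = 17711
F_{23} = F_{22} + F_{21} = 17711 + 10946 = 28657
F_{24} = F_{23} + F_{22} = 28657 + 17711 = 46368

46368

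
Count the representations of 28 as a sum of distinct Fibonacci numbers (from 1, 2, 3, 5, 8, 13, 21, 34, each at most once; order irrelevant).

Each representation comes from the Zeckendorf form by replacing some F_k with F_{k−1} + F_{k−2} where possible.
28 = 21+5+2 = 13+8+5+2 — 2 representations.

2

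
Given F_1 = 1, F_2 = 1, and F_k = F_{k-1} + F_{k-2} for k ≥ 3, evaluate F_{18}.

2584

Iterating the recurrence up to F_{11} = 89 and F_{10} = 55:
F_{12} = F_{11} + F_{10} = 89 + 55 = 144
F_{13} = F_{12} + F_{11} = 144 + 89 = 233
F_{14} = F_{13} + F_{12} = 233 + 144 = 377
F_{15} = F_{14} + F_{13} = 377 + 233 = 610
F_{16} = F_{15} + F_{14} = 610 + 377 = 987
F_{17} = F_{16} + F_{15} = 987 + 610 = 1597
F_{18} = F_{17} + F_{16} = 1597 + 987 = 2584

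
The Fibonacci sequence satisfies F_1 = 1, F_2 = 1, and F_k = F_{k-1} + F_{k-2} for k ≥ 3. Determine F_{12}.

Iterating the recurrence up to F_{4} = 3 and F_{3} = 2:
F_{5} = F_{4} + F_{3} = 3 + 2 = 5
F_{6} = F_{5} + F_{4} = 5 + 3 = 8
F_{7} = F_{6} + F_{5} = 8 + 5 = 13
F_{8} = F_{7} + F_{6} = 13 + 8 = 21
F_{9} = F_{8} + F_{7} = 21 + 13 = 34
F_{10} = F_{9} + F_{8} = 34 + 21 = 55
F_{11} = F_{10} + F_{9} = 55 + 34 = 89
F_{12} = F_{11} + F_{10} = 89 + 55 = 144

144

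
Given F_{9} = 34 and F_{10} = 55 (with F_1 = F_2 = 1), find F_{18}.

2584

By the doubling identity F_{2k} = F_k(2F_{k+1} − F_k): F_{18} = 34·(2·55 − 34) = 34·76 = 2584.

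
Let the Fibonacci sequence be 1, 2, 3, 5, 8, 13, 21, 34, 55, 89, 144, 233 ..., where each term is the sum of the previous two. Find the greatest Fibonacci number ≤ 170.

144

144 ≤ 170 < 233, so the largest Fibonacci number not exceeding 170 is 144.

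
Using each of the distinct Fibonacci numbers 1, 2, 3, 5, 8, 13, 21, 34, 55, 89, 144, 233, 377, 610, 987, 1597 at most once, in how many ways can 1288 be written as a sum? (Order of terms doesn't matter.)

24

Starting from the Zeckendorf form and repeatedly splitting a term F_k into F_{k−1} + F_{k−2} (when neither is already used) reaches every representation.
1288 = 987+233+55+13 = 987+233+55+8+5 = 987+233+34+21+13 = … (21 more), for 24 in all.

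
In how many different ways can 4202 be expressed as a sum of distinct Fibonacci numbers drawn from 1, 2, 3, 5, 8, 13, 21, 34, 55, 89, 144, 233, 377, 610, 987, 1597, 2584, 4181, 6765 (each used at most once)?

24

4202 = 4181+21 = 4181+13+8 = 2584+1597+21 = 4181+13+5+3 = … (20 more), for 24 in all.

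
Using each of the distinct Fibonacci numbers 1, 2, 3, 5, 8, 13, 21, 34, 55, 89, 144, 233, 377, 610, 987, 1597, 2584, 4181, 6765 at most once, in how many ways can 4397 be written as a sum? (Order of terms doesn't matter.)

24

Each representation comes from the Zeckendorf form by replacing some F_k with F_{k−1} + F_{k−2} where possible.
4397 = 4181+144+55+13+3+1 = 4181+144+55+8+5+3+1 = 4181+144+34+21+13+3+1 = 2584+1597+144+55+13+3+1 = … (20 more), for 24 in all.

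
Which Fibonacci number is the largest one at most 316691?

196418

196418 ≤ 316691 < 317811, so the largest Fibonacci number not exceeding 316691 is 196418.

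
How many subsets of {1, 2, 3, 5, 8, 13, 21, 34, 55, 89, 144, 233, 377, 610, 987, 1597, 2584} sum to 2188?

16

2188 = 1597+377+144+55+13+2 = 1597+377+144+55+8+5+2 = 1597+377+144+34+21+13+2 = … (13 more), for 16 in all.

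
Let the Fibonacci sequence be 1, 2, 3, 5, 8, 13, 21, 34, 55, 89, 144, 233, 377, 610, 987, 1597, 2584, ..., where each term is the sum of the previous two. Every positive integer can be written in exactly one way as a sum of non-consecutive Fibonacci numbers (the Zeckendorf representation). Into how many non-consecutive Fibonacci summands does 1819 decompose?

largest Fibonacci ≤ 1819 is 1597; 1819 − 1597 = 222
largest Fibonacci ≤ 222 is 144; 222 − 144 = 78
largest Fibonacci ≤ 78 is 55; 78 − 55 = 23
largest Fibonacci ≤ 23 is 21; 23 − 21 = 2
largest Fibonacci ≤ 2 is 2; 2 − 2 = 0
1819 = 1597 + 144 + 55 + 21 + 2, which has 5 terms.

5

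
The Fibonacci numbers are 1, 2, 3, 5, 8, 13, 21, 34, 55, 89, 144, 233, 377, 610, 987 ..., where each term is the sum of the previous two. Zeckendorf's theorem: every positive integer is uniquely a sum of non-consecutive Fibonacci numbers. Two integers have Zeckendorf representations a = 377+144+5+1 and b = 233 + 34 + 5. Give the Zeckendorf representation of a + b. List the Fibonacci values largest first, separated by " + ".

610 + 144 + 34 + 8 + 3

The two numbers are 527 and 272, so their sum is 799.
Greedy algorithm:
subtract 610 from 799: 189 remains
subtract 144 from 189: 45 remains
subtract 34 from 45: 11 remains
subtract 8 from 11: 3 remains
subtract 3 from 3: 0 remains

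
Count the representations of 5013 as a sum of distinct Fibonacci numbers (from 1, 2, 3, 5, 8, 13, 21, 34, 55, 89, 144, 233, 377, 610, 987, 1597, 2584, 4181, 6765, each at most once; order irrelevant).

5013 = 4181+610+144+55+21+2 = 4181+610+144+55+13+8+2 = 4181+377+233+144+55+21+2 = 2584+1597+610+144+55+21+2 = 4181+610+144+55+13+5+3+2 = … (30 more), for 35 in all.

35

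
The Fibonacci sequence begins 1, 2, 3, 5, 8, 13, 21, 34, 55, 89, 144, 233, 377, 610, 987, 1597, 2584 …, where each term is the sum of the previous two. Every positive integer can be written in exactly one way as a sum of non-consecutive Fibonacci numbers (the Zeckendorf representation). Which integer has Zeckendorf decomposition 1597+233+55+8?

1893

1597+233+55+8 = 1893.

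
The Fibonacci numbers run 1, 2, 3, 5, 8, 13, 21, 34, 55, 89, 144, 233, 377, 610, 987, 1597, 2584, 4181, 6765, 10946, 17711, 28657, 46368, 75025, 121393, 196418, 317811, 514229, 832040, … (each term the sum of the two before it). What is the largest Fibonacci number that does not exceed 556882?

514229 ≤ 556882 < 832040, so the largest Fibonacci number not exceeding 556882 is 514229.

514229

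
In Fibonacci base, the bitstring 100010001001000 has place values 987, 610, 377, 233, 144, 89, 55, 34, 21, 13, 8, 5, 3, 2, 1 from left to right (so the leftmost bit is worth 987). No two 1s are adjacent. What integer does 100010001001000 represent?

1157

Summing the place values of the 1 bits: 987 + 144 + 21 + 5 = 1157.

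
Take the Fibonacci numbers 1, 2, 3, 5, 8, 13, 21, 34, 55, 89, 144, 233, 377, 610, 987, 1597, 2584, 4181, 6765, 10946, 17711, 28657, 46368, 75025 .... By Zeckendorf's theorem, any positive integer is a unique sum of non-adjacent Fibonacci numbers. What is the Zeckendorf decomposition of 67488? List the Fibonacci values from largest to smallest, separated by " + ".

Repeatedly subtract the largest Fibonacci number that fits:
46368 ≤ 67488 < 75025, so take 46368; remainder 21120
17711 ≤ 21120 < 28657, so take 17711; remainder 3409
2584 ≤ 3409 < 4181, so take 2584; remainder 825
610 ≤ 825 < 987, so take 610; remainder 215
144 ≤ 215 < 233, so take 144; remainder 71
55 ≤ 71 < 89, so take 55; remainder 16
13 ≤ 16 < 21, so take 13; remainder 3
3 ≤ 3 < 5, so take 3; remainder 0
So 67488 = 46368 + 17711 + 2584 + 610 + 144 + 55 + 13 + 3, with no two terms consecutive in the sequence.

46368 + 17711 + 2584 + 610 + 144 + 55 + 13 + 3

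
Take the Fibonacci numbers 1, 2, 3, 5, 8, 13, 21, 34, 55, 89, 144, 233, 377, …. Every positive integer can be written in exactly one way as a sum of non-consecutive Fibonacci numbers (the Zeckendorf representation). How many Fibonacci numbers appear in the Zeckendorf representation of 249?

Greedy algorithm:
take 233 (≤ 249); 249 − 233 = 16
take 13 (≤ 16); 16 − 13 = 3
take 3 (≤ 3); 3 − 3 = 0
249 = 233 + 13 + 3, which has 3 terms.

3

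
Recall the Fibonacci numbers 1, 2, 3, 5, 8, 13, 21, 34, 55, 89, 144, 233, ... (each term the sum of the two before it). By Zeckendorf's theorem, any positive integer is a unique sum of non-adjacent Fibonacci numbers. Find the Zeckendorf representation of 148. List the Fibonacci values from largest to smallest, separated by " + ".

subtract 144 from 148: 4 remains
subtract 3 from 4: 1 remains
subtract 1 from 1: 0 remains
So 148 = 144 + 3 + 1, with no two terms consecutive in the sequence.

144 + 3 + 1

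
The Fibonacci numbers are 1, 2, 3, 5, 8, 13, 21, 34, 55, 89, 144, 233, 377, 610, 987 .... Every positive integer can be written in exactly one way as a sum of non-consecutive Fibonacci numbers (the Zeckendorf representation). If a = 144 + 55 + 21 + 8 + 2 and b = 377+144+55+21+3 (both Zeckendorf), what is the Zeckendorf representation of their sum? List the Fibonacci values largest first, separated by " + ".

The two numbers are 230 and 600, so their sum is 830.
Repeatedly subtract the largest Fibonacci number that fits:
largest Fibonacci ≤ 830 is 610; 830 − 610 = 220
largest Fibonacci ≤ 220 is 144; 220 − 144 = 76
largest Fibonacci ≤ 76 is 55; 76 − 55 = 21
largest Fibonacci ≤ 21 is 21; 21 − 21 = 0

610 + 144 + 55 + 21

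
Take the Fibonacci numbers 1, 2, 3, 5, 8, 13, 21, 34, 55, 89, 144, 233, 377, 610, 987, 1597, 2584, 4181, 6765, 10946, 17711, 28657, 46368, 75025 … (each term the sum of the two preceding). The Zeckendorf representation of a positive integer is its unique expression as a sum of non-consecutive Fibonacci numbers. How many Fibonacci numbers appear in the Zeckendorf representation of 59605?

subtract 46368 from 59605: 13237 remains
subtract 10946 from 13237: 2291 remains
subtract 1597 from 2291: 694 remains
subtract 610 from 694: 84 remains
subtract 55 from 84: 29 remains
subtract 21 from 29: 8 remains
subtract 8 from 8: 0 remains
59605 = 46368 + 10946 + 1597 + 610 + 55 + 21 + 8, which has 7 terms.

7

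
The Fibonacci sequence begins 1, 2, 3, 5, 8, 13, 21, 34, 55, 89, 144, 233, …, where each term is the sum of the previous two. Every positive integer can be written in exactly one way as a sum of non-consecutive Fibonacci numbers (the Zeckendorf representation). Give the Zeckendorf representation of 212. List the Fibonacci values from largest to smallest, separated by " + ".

take 144 (≤ 212); 212 − 144 = 68
take 55 (≤ 68); 68 − 55 = 13
take 13 (≤ 13); 13 − 13 = 0
So 212 = 144 + 55 + 13, with no two terms consecutive in the sequence.

144 + 55 + 13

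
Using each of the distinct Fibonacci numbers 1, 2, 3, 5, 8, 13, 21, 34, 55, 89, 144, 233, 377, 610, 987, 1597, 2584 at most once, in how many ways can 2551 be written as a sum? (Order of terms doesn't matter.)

15

Each representation comes from the Zeckendorf form by replacing some F_k with F_{k−1} + F_{k−2} where possible.
2551 = 1597+610+233+89+21+1 = 1597+610+233+89+13+8+1 = 1597+610+233+55+34+21+1 = 1597+610+233+89+13+5+3+1 = … (11 more), for 15 in all.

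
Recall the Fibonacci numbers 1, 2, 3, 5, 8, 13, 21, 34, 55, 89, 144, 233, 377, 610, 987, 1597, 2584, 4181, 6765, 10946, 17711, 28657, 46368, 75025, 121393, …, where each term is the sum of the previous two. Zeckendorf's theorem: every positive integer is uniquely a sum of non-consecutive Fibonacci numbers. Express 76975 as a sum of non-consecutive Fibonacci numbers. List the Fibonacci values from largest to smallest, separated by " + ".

75025 + 1597 + 233 + 89 + 21 + 8 + 2

take 75025 (≤ 76975); 76975 − 75025 = 1950
take 1597 (≤ 1950); 1950 − 1597 = 353
take 233 (≤ 353); 353 − 233 = 120
take 89 (≤ 120); 120 − 89 = 31
take 21 (≤ 31); 31 − 21 = 10
take 8 (≤ 10); 10 − 8 = 2
take 2 (≤ 2); 2 − 2 = 0
So 76975 = 75025 + 1597 + 233 + 89 + 21 + 8 + 2, with no two terms consecutive in the sequence.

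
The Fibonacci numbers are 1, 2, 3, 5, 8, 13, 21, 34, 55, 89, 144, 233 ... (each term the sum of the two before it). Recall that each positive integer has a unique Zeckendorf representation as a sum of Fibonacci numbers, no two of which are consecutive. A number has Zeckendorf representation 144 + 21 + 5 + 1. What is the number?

144 + 21 + 5 + 1 = 171.

171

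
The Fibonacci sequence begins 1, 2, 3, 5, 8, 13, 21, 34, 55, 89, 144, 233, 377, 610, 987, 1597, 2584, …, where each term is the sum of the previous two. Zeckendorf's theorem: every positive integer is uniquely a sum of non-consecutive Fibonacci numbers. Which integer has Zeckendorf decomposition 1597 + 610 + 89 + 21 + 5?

2322

1597 + 610 + 89 + 21 + 5 = 2322.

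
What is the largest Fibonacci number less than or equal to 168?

144 ≤ 168 < 233, so the largest Fibonacci number not exceeding 168 is 144.

144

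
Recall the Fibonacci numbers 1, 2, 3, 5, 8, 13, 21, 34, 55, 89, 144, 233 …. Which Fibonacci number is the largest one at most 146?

144

144 ≤ 146 < 233, so the largest Fibonacci number not exceeding 146 is 144.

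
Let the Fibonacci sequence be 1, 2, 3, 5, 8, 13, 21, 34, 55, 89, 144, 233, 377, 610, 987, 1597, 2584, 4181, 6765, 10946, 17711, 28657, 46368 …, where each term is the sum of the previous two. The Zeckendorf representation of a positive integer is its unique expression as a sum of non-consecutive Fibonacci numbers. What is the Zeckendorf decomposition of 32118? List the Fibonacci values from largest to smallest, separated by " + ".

28657 + 2584 + 610 + 233 + 34

Greedily peel off the largest Fibonacci term at each step:
28657 ≤ 32118 < 46368, so take 28657; remainder 3461
2584 ≤ 3461 < 4181, so take 2584; remainder 877
610 ≤ 877 < 987, so take 610; remainder 267
233 ≤ 267 < 377, so take 233; remainder 34
34 ≤ 34 < 55, so take 34; remainder 0
So 32118 = 28657 + 2584 + 610 + 233 + 34, with no two terms consecutive in the sequence.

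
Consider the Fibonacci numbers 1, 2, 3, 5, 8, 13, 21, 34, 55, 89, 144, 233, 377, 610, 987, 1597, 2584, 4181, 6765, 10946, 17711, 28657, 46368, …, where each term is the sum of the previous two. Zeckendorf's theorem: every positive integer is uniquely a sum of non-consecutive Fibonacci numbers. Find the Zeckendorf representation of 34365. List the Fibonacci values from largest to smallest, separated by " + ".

Repeatedly subtract the largest Fibonacci number that fits:
34365: greatest Fibonacci not exceeding it is 28657, leaving 5708
5708: greatest Fibonacci not exceeding it is 4181, leaving 1527
1527: greatest Fibonacci not exceeding it is 987, leaving 540
540: greatest Fibonacci not exceeding it is 377, leaving 163
163: greatest Fibonacci not exceeding it is 144, leaving 19
19: greatest Fibonacci not exceeding it is 13, leaving 6
6: greatest Fibonacci not exceeding it is 5, leaving 1
1: greatest Fibonacci not exceeding it is 1, leaving 0
So 34365 = 28657 + 4181 + 987 + 377 + 144 + 13 + 5 + 1, with no two terms consecutive in the sequence.

28657 + 4181 + 987 + 377 + 144 + 13 + 5 + 1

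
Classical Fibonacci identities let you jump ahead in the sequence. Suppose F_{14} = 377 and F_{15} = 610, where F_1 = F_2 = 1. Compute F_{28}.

By the doubling identity F_{2k} = F_k(2F_{k+1} − F_k): F_{28} = 377·(2·610 − 377) = 377·843 = 317811.

317811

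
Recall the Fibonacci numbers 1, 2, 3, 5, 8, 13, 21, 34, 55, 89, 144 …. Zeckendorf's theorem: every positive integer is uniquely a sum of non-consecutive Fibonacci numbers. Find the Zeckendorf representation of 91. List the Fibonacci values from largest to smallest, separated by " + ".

Repeatedly subtract the largest Fibonacci number that fits:
89 ≤ 91 < 144, so take 89; remainder 2
2 ≤ 2 < 3, so take 2; remainder 0
So 91 = 89 + 2, with no two terms consecutive in the sequence.

89 + 2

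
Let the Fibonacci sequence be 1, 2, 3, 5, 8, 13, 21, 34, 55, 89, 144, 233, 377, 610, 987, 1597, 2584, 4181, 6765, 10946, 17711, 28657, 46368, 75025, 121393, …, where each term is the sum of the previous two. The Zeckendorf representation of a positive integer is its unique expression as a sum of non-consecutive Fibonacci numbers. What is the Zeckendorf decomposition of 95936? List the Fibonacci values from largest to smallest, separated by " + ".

75025 + 17711 + 2584 + 610 + 5 + 1

Repeatedly subtract the largest Fibonacci number that fits:
largest Fibonacci ≤ 95936 is 75025; 95936 − 75025 = 20911
largest Fibonacci ≤ 20911 is 17711; 20911 − 17711 = 3200
largest Fibonacci ≤ 3200 is 2584; 3200 − 2584 = 616
largest Fibonacci ≤ 616 is 610; 616 − 610 = 6
largest Fibonacci ≤ 6 is 5; 6 − 5 = 1
largest Fibonacci ≤ 1 is 1; 1 − 1 = 0
So 95936 = 75025 + 17711 + 2584 + 610 + 5 + 1, with no two terms consecutive in the sequence.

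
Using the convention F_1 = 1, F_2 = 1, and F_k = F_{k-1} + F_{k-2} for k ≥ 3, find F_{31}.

Iterating the recurrence up to F_{23} = 28657 and F_{22} = 17711:
F_{24} = F_{23} + F_{22} = 28657 + 17711 = 46368
F_{25} = F_{24} + F_{23} = 46368 + 28657 = 75025
F_{26} = F_{25} + F_{24} = 75025 + 46368 = 121393
F_{27} = F_{26} + F_{25} = 121393 + 75025 = 196418
F_{28} = F_{27} + F_{26} = 196418 + 121393 = 317811
F_{29} = F_{28} + F_{27} = 317811 + 196418 = 514229
F_{30} = F_{29} + F_{28} = 514229 + 317811 = 832040
F_{31} = F_{30} + F_{29} = 832040 + 514229 = 1346269

1346269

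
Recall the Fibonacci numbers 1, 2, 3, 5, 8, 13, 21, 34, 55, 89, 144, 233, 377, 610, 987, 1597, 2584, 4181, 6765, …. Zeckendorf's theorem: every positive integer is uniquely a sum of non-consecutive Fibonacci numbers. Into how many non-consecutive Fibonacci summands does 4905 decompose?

6

take 4181 (≤ 4905); 4905 − 4181 = 724
take 610 (≤ 724); 724 − 610 = 114
take 89 (≤ 114); 114 − 89 = 25
take 21 (≤ 25); 25 − 21 = 4
take 3 (≤ 4); 4 − 3 = 1
take 1 (≤ 1); 1 − 1 = 0
4905 = 4181 + 610 + 89 + 21 + 3 + 1, which has 6 terms.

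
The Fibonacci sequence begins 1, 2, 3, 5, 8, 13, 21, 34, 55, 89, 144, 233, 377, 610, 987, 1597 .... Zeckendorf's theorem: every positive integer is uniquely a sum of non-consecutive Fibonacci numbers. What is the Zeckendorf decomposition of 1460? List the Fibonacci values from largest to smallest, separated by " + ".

987 + 377 + 89 + 5 + 2

Greedy algorithm:
largest Fibonacci ≤ 1460 is 987; 1460 − 987 = 473
largest Fibonacci ≤ 473 is 377; 473 − 377 = 96
largest Fibonacci ≤ 96 is 89; 96 − 89 = 7
largest Fibonacci ≤ 7 is 5; 7 − 5 = 2
largest Fibonacci ≤ 2 is 2; 2 − 2 = 0
So 1460 = 987 + 377 + 89 + 5 + 2, with no two terms consecutive in the sequence.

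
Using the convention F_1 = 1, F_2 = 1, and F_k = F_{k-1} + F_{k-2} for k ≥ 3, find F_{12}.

144

Iterating the recurrence up to F_{7} = 13 and F_{6} = 8:
F_{8} = F_{7} + F_{6} = 13 + 8 = 21
F_{9} = F_{8} + F_{7} = 21 + 13 = 34
F_{10} = F_{9} + F_{8} = 34 + 21 = 55
F_{11} = F_{10} + F_{9} = 55 + 34 = 89
F_{12} = F_{11} + F_{10} = 89 + 55 = 144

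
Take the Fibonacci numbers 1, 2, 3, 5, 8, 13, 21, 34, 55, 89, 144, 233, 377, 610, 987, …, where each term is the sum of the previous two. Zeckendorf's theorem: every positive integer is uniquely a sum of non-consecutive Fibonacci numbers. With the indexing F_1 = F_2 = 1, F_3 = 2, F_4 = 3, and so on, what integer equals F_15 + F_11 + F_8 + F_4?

723

F_15 + F_11 + F_8 + F_4 = 610 + 89 + 21 + 3 = 723.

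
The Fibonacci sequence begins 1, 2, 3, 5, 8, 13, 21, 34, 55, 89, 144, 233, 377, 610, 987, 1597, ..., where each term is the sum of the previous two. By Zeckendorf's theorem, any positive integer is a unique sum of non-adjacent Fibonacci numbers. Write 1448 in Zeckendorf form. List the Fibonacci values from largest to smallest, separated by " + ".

987 + 377 + 55 + 21 + 8

Greedily peel off the largest Fibonacci term at each step:
1448: greatest Fibonacci not exceeding it is 987, leaving 461
461: greatest Fibonacci not exceeding it is 377, leaving 84
84: greatest Fibonacci not exceeding it is 55, leaving 29
29: greatest Fibonacci not exceeding it is 21, leaving 8
8: greatest Fibonacci not exceeding it is 8, leaving 0
So 1448 = 987 + 377 + 55 + 21 + 8, with no two terms consecutive in the sequence.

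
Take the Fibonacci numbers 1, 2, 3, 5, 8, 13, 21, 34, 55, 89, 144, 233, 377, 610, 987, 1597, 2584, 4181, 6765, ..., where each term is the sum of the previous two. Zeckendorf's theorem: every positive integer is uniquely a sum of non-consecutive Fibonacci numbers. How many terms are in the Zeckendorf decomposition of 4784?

4181 ≤ 4784 < 6765, so take 4181; remainder 603
377 ≤ 603 < 610, so take 377; remainder 226
144 ≤ 226 < 233, so take 144; remainder 82
55 ≤ 82 < 89, so take 55; remainder 27
21 ≤ 27 < 34, so take 21; remainder 6
5 ≤ 6 < 8, so take 5; remainder 1
1 ≤ 1 < 2, so take 1; remainder 0
4784 = 4181 + 377 + 144 + 55 + 21 + 5 + 1, which has 7 terms.

7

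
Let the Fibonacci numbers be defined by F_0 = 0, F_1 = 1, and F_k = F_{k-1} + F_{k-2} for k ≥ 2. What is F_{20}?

Iterating the recurrence up to F_{16} = 987 and F_{15} = 610:
F_{17} = F_{16} + F_{15} = 987 + 610 = 1597
F_{18} = F_{17} + F_{16} = 1597 + 987 = 2584
F_{19} = F_{18} + F_{17} = 2584 + 1597 = 4181
F_{20} = F_{19} + F_{18} = 4181 + 2584 = 6765

6765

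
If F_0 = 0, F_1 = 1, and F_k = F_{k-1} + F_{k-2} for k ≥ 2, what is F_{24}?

46368

Iterating the recurrence up to F_{20} = 6765 and F_{19} = 4181:
F_{21} = F_{20} + F_{19} = 6765 + 4181 = 10946
F_{22} = F_{21} + F_{20} = 10946 + 6765 = 17711
F_{23} = F_{22} + F_{21} = 17711 + 10946 = 28657
F_{24} = F_{23} + F_{22} = 28657 + 17711 = 46368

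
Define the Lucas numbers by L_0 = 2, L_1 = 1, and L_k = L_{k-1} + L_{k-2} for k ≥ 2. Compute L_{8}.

Iterating the recurrence up to L_{2} = 3 and L_{1} = 1:
L_{3} = L_{2} + L_{1} = 3 + 1 = 4
L_{4} = L_{3} + L_{2} = 4 + 3 = 7
L_{5} = L_{4} + L_{3} = 7 + 4 = 11
L_{6} = L_{5} + L_{4} = 11 + 7 = 18
L_{7} = L_{6} + L_{5} = 18 + 11 = 29
L_{8} = L_{7} + L_{6} = 29 + 18 = 47

47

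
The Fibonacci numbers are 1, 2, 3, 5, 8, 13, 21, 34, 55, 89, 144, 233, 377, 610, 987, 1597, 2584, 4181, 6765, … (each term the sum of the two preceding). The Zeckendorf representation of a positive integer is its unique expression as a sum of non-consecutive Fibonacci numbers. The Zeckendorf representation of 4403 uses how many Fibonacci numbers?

take 4181 (≤ 4403); 4403 − 4181 = 222
take 144 (≤ 222); 222 − 144 = 78
take 55 (≤ 78); 78 − 55 = 23
take 21 (≤ 23); 23 − 21 = 2
take 2 (≤ 2); 2 − 2 = 0
4403 = 4181 + 144 + 55 + 21 + 2, which has 5 terms.

5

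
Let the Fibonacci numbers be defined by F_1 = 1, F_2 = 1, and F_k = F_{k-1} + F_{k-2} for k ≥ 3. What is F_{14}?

377

Iterating the recurrence up to F_{9} = 34 and F_{8} = 21:
F_{10} = F_{9} + F_{8} = 34 + 21 = 55
F_{11} = F_{10} + F_{9} = 55 + 34 = 89
F_{12} = F_{11} + F_{10} = 89 + 55 = 144
F_{13} = F_{12} + F_{11} = 144 + 89 = 233
F_{14} = F_{13} + F_{12} = 233 + 144 = 377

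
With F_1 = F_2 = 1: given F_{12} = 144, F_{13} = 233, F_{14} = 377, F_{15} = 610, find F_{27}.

By the addition formula F_{m+n} = F_m F_{n+1} + F_{m−1} F_n with m=13, n=14: F_{27} = 233·610 + 144·377 = 142130 + 54288 = 196418.

196418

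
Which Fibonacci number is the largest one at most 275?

233 ≤ 275 < 377, so the largest Fibonacci number not exceeding 275 is 233.

233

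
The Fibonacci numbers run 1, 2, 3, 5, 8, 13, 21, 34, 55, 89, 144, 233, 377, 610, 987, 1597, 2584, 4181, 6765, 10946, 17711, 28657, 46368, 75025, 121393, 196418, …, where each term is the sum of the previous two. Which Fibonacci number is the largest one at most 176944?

121393 ≤ 176944 < 196418, so the largest Fibonacci number not exceeding 176944 is 121393.

121393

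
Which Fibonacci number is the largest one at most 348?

233 ≤ 348 < 377, so the largest Fibonacci number not exceeding 348 is 233.

233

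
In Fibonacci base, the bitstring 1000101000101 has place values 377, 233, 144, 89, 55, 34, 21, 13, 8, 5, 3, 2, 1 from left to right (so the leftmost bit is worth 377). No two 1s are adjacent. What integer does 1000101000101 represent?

Summing the place values of the 1 bits: 377 + 55 + 21 + 3 + 1 = 457.

457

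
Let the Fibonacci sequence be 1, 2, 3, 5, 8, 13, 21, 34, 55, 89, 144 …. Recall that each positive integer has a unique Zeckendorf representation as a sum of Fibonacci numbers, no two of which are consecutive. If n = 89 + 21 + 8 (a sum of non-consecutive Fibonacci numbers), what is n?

118

89 + 21 + 8 = 118.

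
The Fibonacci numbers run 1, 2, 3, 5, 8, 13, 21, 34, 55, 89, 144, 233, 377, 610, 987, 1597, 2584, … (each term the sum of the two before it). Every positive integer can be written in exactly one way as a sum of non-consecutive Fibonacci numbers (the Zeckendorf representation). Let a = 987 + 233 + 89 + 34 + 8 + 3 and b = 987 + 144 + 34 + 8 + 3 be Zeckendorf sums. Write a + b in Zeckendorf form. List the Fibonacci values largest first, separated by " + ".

1597 + 610 + 233 + 89 + 1

The two numbers are 1354 and 1176, so their sum is 2530.
Greedy algorithm:
take 1597 (≤ 2530); 2530 − 1597 = 933
take 610 (≤ 933); 933 − 610 = 323
take 233 (≤ 323); 323 − 233 = 90
take 89 (≤ 90); 90 − 89 = 1
take 1 (≤ 1); 1 − 1 = 0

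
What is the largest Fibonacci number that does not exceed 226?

144

144 ≤ 226 < 233, so the largest Fibonacci number not exceeding 226 is 144.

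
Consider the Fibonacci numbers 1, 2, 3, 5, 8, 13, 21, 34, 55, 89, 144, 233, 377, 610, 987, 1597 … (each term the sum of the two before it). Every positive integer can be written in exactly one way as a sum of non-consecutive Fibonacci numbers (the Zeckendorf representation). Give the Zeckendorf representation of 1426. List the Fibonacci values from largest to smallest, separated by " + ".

1426: greatest Fibonacci not exceeding it is 987, leaving 439
439: greatest Fibonacci not exceeding it is 377, leaving 62
62: greatest Fibonacci not exceeding it is 55, leaving 7
7: greatest Fibonacci not exceeding it is 5, leaving 2
2: greatest Fibonacci not exceeding it is 2, leaving 0
So 1426 = 987 + 377 + 55 + 5 + 2, with no two terms consecutive in the sequence.

987 + 377 + 55 + 5 + 2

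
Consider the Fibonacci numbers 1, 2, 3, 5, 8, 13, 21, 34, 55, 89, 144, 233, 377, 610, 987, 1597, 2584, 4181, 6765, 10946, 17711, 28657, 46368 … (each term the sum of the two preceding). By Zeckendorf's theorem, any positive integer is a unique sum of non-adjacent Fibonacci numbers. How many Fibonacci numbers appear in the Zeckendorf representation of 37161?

8

37161 − 28657 = 8504
8504 − 6765 = 1739
1739 − 1597 = 142
142 − 89 = 53
53 − 34 = 19
19 − 13 = 6
6 − 5 = 1
1 − 1 = 0
37161 = 28657 + 6765 + 1597 + 89 + 34 + 13 + 5 + 1, which has 8 terms.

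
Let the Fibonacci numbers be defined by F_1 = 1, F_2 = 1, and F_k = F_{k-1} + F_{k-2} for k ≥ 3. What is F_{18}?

2584

Iterating the recurrence up to F_{10} = 55 and F_{9} = 34:
F_{11} = F_{10} + F_{9} = 55 + 34 = 89
F_{12} = F_{11} + F_{10} = 89 + 55 = 144
F_{13} = F_{12} + F_{11} = 144 + 89 = 233
F_{14} = F_{13} + F_{12} = 233 + 144 = 377
F_{15} = F_{14} + F_{13} = 377 + 233 = 610
F_{16} = F_{15} + F_{14} = 610 + 377 = 987
F_{17} = F_{16} + F_{15} = 987 + 610 = 1597
F_{18} = F_{17} + F_{16} = 1597 + 987 = 2584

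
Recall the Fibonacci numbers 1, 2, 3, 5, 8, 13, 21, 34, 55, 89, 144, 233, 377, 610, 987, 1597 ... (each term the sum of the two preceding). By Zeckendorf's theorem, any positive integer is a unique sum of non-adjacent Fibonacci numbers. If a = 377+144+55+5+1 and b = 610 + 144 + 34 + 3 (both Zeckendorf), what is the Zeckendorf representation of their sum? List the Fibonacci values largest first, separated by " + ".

The two numbers are 582 and 791, so their sum is 1373.
subtract 987 from 1373: 386 remains
subtract 377 from 386: 9 remains
subtract 8 from 9: 1 remains
subtract 1 from 1: 0 remains

987 + 377 + 8 + 1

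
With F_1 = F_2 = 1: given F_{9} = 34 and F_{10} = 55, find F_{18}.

2584

By the doubling identity F_{2k} = F_k(2F_{k+1} − F_k): F_{18} = 34·(2·55 − 34) = 34·76 = 2584.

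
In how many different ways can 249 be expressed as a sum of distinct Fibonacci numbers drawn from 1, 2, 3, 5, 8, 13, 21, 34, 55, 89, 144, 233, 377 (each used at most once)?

Starting from the Zeckendorf form and repeatedly splitting a term F_k into F_{k−1} + F_{k−2} (when neither is already used) reaches every representation.
249 = 233+13+3 = 233+13+2+1 = 233+8+5+3 = 144+89+13+3 = … (10 more), for 14 in all.

14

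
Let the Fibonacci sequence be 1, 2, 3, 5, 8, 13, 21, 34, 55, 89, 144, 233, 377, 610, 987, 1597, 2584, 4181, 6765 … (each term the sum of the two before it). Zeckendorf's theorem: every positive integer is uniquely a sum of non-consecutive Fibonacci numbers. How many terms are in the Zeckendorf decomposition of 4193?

largest Fibonacci ≤ 4193 is 4181; 4193 − 4181 = 12
largest Fibonacci ≤ 12 is 8; 12 − 8 = 4
largest Fibonacci ≤ 4 is 3; 4 − 3 = 1
largest Fibonacci ≤ 1 is 1; 1 − 1 = 0
4193 = 4181 + 8 + 3 + 1, which has 4 terms.

4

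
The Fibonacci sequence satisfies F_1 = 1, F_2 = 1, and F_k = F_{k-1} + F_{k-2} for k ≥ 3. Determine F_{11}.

Iterating the recurrence up to F_{4} = 3 and F_{3} = 2:
F_{5} = F_{4} + F_{3} = 3 + 2 = 5
F_{6} = F_{5} + F_{4} = 5 + 3 = 8
F_{7} = F_{6} + F_{5} = 8 + 5 = 13
F_{8} = F_{7} + F_{6} = 13 + 8 = 21
F_{9} = F_{8} + F_{7} = 21 + 13 = 34
F_{10} = F_{9} + F_{8} = 34 + 21 = 55
F_{11} = F_{10} + F_{9} = 55 + 34 = 89

89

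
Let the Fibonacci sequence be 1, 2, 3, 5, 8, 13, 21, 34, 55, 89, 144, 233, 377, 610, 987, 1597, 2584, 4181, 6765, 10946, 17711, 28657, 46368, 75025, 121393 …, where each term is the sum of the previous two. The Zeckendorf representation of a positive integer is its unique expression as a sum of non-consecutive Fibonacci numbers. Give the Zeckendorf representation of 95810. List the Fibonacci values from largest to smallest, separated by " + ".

95810: greatest Fibonacci not exceeding it is 75025, leaving 20785
20785: greatest Fibonacci not exceeding it is 17711, leaving 3074
3074: greatest Fibonacci not exceeding it is 2584, leaving 490
490: greatest Fibonacci not exceeding it is 377, leaving 113
113: greatest Fibonacci not exceeding it is 89, leaving 24
24: greatest Fibonacci not exceeding it is 21, leaving 3
3: greatest Fibonacci not exceeding it is 3, leaving 0
So 95810 = 75025 + 17711 + 2584 + 377 + 89 + 21 + 3, with no two terms consecutive in the sequence.

75025 + 17711 + 2584 + 377 + 89 + 21 + 3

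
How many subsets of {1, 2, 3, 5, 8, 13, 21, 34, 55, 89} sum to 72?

4

Starting from the Zeckendorf form and repeatedly splitting a term F_k into F_{k−1} + F_{k−2} (when neither is already used) reaches every representation.
72 = 55+13+3+1 = 55+8+5+3+1 = 34+21+13+3+1 = … (1 more), for 4 in all.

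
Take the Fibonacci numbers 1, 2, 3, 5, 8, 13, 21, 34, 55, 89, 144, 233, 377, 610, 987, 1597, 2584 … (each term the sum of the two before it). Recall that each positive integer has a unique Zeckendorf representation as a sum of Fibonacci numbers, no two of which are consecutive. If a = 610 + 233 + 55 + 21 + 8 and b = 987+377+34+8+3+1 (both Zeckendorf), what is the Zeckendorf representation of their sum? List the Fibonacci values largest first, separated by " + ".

1597 + 610 + 89 + 34 + 5 + 2

The two numbers are 927 and 1410, so their sum is 2337.
Repeatedly subtract the largest Fibonacci number that fits:
largest Fibonacci ≤ 2337 is 1597; 2337 − 1597 = 740
largest Fibonacci ≤ 740 is 610; 740 − 610 = 130
largest Fibonacci ≤ 130 is 89; 130 − 89 = 41
largest Fibonacci ≤ 41 is 34; 41 − 34 = 7
largest Fibonacci ≤ 7 is 5; 7 − 5 = 2
largest Fibonacci ≤ 2 is 2; 2 − 2 = 0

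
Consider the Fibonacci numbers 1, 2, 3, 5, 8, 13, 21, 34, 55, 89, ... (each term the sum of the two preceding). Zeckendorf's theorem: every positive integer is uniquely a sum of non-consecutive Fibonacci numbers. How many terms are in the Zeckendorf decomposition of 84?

3

largest Fibonacci ≤ 84 is 55; 84 − 55 = 29
largest Fibonacci ≤ 29 is 21; 29 − 21 = 8
largest Fibonacci ≤ 8 is 8; 8 − 8 = 0
84 = 55 + 21 + 8, which has 3 terms.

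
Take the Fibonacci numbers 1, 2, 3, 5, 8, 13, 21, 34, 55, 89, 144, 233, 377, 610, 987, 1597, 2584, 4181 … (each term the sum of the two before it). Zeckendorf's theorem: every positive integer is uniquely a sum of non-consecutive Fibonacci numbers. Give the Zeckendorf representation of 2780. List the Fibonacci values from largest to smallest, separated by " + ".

2584 + 144 + 34 + 13 + 5

Greedy algorithm:
take 2584 (≤ 2780); 2780 − 2584 = 196
take 144 (≤ 196); 196 − 144 = 52
take 34 (≤ 52); 52 − 34 = 18
take 13 (≤ 18); 18 − 13 = 5
take 5 (≤ 5); 5 − 5 = 0
So 2780 = 2584 + 144 + 34 + 13 + 5, with no two terms consecutive in the sequence.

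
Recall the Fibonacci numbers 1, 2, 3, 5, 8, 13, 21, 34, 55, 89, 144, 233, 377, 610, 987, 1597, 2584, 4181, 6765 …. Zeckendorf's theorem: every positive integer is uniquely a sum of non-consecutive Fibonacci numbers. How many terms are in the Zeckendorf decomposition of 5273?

take 4181 (≤ 5273); 5273 − 4181 = 1092
take 987 (≤ 1092); 1092 − 987 = 105
take 89 (≤ 105); 105 − 89 = 16
take 13 (≤ 16); 16 − 13 = 3
take 3 (≤ 3); 3 − 3 = 0
5273 = 4181 + 987 + 89 + 13 + 3, which has 5 terms.

5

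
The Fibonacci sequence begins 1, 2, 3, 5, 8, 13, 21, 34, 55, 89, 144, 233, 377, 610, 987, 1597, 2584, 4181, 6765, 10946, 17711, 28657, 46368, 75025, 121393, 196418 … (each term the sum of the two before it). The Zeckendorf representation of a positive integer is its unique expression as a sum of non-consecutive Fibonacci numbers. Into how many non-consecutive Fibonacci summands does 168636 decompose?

7

Repeatedly subtract the largest Fibonacci number that fits:
168636: greatest Fibonacci not exceeding it is 121393, leaving 47243
47243: greatest Fibonacci not exceeding it is 46368, leaving 875
875: greatest Fibonacci not exceeding it is 610, leaving 265
265: greatest Fibonacci not exceeding it is 233, leaving 32
32: greatest Fibonacci not exceeding it is 21, leaving 11
11: greatest Fibonacci not exceeding it is 8, leaving 3
3: greatest Fibonacci not exceeding it is 3, leaving 0
168636 = 121393 + 46368 + 610 + 233 + 21 + 8 + 3, which has 7 terms.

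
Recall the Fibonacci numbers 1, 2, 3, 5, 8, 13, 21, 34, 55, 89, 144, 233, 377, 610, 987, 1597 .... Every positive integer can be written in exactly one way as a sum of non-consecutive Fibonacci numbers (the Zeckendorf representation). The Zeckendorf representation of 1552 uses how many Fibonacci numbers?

987 ≤ 1552 < 1597, so take 987; remainder 565
377 ≤ 565 < 610, so take 377; remainder 188
144 ≤ 188 < 233, so take 144; remainder 44
34 ≤ 44 < 55, so take 34; remainder 10
8 ≤ 10 < 13, so take 8; remainder 2
2 ≤ 2 < 3, so take 2; remainder 0
1552 = 987 + 377 + 144 + 34 + 8 + 2, which has 6 terms.

6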